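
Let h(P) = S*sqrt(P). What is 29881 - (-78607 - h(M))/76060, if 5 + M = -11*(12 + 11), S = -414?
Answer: 2272827467/76060 - 207*I*sqrt(258)/38030 ≈ 29882.0 - 0.087429*I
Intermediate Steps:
M = -258 (M = -5 - 11*(12 + 11) = -5 - 11*23 = -5 - 253 = -258)
h(P) = -414*sqrt(P)
29881 - (-78607 - h(M))/76060 = 29881 - (-78607 - (-414)*sqrt(-258))/76060 = 29881 - (-78607 - (-414)*I*sqrt(258))/76060 = 29881 - (-78607 + 414*I*sqrt(258))/76060 = 29881 - (-78607/76060 + 207*I*sqrt(258)/38030) = 29881 + (78607/76060 - 207*I*sqrt(258)/38030) = 2272827467/76060 - 207*I*sqrt(258)/38030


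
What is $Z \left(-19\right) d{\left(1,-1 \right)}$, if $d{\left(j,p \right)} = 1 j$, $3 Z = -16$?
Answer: $\frac{304}{3} \approx 101.33$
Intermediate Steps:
$Z = - \frac{16}{3}$ ($Z = \frac{1}{3} \left(-16\right) = - \frac{16}{3} \approx -5.3333$)
$d{\left(j,p \right)} = j$
$Z \left(-19\right) d{\left(1,-1 \right)} = \left(- \frac{16}{3}\right) \left(-19\right) 1 = \frac{304}{3} \cdot 1 = \frac{304}{3}$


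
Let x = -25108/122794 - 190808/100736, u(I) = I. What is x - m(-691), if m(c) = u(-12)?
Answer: 7654872473/773111024 ≈ 9.9014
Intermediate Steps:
x = -1622459815/773111024 (x = -25108*1/122794 - 190808*1/100736 = -12554/61397 - 23851/12592 = -1622459815/773111024 ≈ -2.0986)
m(c) = -12
x - m(-691) = -1622459815/773111024 - 1*(-12) = -1622459815/773111024 + 12 = 7654872473/773111024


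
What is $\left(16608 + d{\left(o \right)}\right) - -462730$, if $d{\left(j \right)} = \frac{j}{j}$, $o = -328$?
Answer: $479339$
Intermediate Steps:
$d{\left(j \right)} = 1$
$\left(16608 + d{\left(o \right)}\right) - -462730 = \left(16608 + 1\right) - -462730 = 16609 + 462730 = 479339$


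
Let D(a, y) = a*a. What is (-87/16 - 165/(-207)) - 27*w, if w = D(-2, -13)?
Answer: -124355/1104 ≈ -112.64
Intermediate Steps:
D(a, y) = a**2
w = 4 (w = (-2)**2 = 4)
(-87/16 - 165/(-207)) - 27*w = (-87/16 - 165/(-207)) - 27*4 = (-87*1/16 - 165*(-1/207)) - 108 = (-87/16 + 55/69) - 108 = -5123/1104 - 108 = -124355/1104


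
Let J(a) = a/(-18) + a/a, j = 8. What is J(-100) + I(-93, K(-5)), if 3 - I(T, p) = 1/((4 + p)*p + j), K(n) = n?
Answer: 1109/117 ≈ 9.4786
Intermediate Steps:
J(a) = 1 - a/18 (J(a) = a*(-1/18) + 1 = -a/18 + 1 = 1 - a/18)
I(T, p) = 3 - 1/(8 + p*(4 + p)) (I(T, p) = 3 - 1/((4 + p)*p + 8) = 3 - 1/(p*(4 + p) + 8) = 3 - 1/(8 + p*(4 + p)))
J(-100) + I(-93, K(-5)) = (1 - 1/18*(-100)) + (23 + 3*(-5)² + 12*(-5))/(8 + (-5)² + 4*(-5)) = (1 + 50/9) + (23 + 3*25 - 60)/(8 + 25 - 20) = 59/9 + (23 + 75 - 60)/13 = 59/9 + (1/13)*38 = 59/9 + 38/13 = 1109/117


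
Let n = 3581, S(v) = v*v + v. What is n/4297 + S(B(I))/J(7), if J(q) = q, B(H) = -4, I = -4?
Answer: 76631/30079 ≈ 2.5477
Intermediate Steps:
S(v) = v + v**2 (S(v) = v**2 + v = v + v**2)
n/4297 + S(B(I))/J(7) = 3581/4297 - 4*(1 - 4)/7 = 3581*(1/4297) - 4*(-3)*(1/7) = 3581/4297 + 12*(1/7) = 3581/4297 + 12/7 = 76631/30079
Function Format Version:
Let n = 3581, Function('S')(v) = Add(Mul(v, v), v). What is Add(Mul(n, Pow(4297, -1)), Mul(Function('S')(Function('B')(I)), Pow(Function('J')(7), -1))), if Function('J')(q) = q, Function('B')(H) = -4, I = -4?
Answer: Rational(76631, 30079) ≈ 2.5477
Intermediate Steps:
Function('S')(v) = Add(v, Pow(v, 2)) (Function('S')(v) = Add(Pow(v, 2), v) = Add(v, Pow(v, 2)))
Add(Mul(n, Pow(4297, -1)), Mul(Function('S')(Function('B')(I)), Pow(Function('J')(7), -1))) = Add(Mul(3581, Pow(4297, -1)), Mul(Mul(-4, Add(1, -4)), Pow(7, -1))) = Add(Mul(3581, Rational(1, 4297)), Mul(Mul(-4, -3), Rational(1, 7))) = Add(Rational(3581, 4297), Mul(12, Rational(1, 7))) = Add(Rational(3581, 4297), Rational(12, 7)) = Rational(76631, 30079)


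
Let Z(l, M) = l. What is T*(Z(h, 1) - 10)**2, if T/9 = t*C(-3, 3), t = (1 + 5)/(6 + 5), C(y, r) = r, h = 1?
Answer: 13122/11 ≈ 1192.9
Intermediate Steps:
t = 6/11 ≈ 0.54545
T = 162/11 (T = 9*((6/11)*3) = 9*(18/11) = 162/11 ≈ 14.727)
T*(Z(h, 1) - 10)**2 = 162*(1 - 10)**2/11 = (162/11)*(-9)**2 = (162/11)*81 = 13122/11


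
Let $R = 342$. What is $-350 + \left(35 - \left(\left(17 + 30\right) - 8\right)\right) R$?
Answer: $-1718$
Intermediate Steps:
$-350 + \left(35 - \left(\left(17 + 30\right) - 8\right)\right) R = -350 + \left(35 - \left(\left(17 + 30\right) - 8\right)\right) 342 = -350 + \left(35 - \left(47 - 8\right)\right) 342 = -350 + \left(35 - 39\right) 342 = -350 - 1368 = -1718$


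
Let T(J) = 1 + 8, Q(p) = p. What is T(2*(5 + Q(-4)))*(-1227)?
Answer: -11043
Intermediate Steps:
T(J) = 9
T(2*(5 + Q(-4)))*(-1227) = 9*(-1227) = -11043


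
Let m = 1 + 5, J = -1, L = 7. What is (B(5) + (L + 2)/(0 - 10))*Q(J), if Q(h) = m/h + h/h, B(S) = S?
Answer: -41/2 ≈ -20.500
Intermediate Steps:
m = 6
Q(h) = 1 + 6/h (Q(h) = 6/h + h/h = 6/h + 1 = 1 + 6/h)
(B(5) + (L + 2)/(0 - 10))*Q(J) = (5 + (7 + 2)/(0 - 10))*((6 - 1)/(-1)) = (5 + 9/(-10))*(-1*5) = (5 + 9*(-⅒))*(-5) = (5 - 9/10)*(-5) = (41/10)*(-5) = -41/2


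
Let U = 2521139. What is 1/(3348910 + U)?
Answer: 1/5870049 ≈ 1.7036e-7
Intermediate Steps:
1/(3348910 + U) = 1/(3348910 + 2521139) = 1/5870049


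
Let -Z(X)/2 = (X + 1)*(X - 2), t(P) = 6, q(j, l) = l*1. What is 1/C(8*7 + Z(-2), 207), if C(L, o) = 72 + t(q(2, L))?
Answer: 1/78 ≈ 0.012821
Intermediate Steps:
q(j, l) = l
Z(X) = -2*(1 + X)*(-2 + X) (Z(X) = -2*(X + 1)*(X - 2) = -2*(1 + X)*(-2 + X))
C(L, o) = 78 (C(L, o) = 72 + 6 = 78)
1/C(8*7 + Z(-2), 207) = 1/78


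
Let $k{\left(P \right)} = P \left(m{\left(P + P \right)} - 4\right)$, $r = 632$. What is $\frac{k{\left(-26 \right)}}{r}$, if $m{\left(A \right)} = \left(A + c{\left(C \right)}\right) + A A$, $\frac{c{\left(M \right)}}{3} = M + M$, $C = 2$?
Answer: $- \frac{8645}{79} \approx -109.43$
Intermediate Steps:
$c{\left(M \right)} = 6 M$ ($c{\left(M \right)} = 3 \left(M + M\right) = 3 \cdot 2 M = 6 M$)
$m{\left(A \right)} = 12 + A + A^{2}$ ($m{\left(A \right)} = \left(A + 6 \cdot 2\right) + A A = \left(A + 12\right) + A^{2} = \left(12 + A\right) + A^{2} = 12 + A + A^{2}$)
$k{\left(P \right)} = P \left(8 + 2 P + 4 P^{2}\right)$ ($k{\left(P \right)} = P \left(\left(12 + \left(P + P\right) + \left(P + P\right)^{2}\right) - 4\right) = P \left(\left(12 + 2 P + \left(2 P\right)^{2}\right) - 4\right) = P \left(\left(12 + 2 P + 4 P^{2}\right) - 4\right) = P \left(8 + 2 P + 4 P^{2}\right)$)
$\frac{k{\left(-26 \right)}}{r} = \frac{2 \left(-26\right) \left(4 - 26 + 2 \left(-26\right)^{2}\right)}{632} = 2 \left(-26\right) \left(4 - 26 + 2 \cdot 676\right) \frac{1}{632} = 2 \left(-26\right) \left(4 - 26 + 1352\right) \frac{1}{632} = 2 \left(-26\right) 1330 \cdot \frac{1}{632} = \left(-69160\right) \frac{1}{632} = - \frac{8645}{79}$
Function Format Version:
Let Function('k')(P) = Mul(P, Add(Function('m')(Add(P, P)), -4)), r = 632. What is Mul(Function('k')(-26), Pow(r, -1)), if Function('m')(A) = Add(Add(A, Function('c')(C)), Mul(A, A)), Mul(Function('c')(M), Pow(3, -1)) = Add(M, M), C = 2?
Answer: Rational(-8645, 79) ≈ -109.43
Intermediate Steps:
Function('c')(M) = Mul(6, M) (Function('c')(M) = Mul(3, Add(M, M)) = Mul(3, Mul(2, M)) = Mul(6, M))
Function('m')(A) = Add(12, A, Pow(A, 2)) (Function('m')(A) = Add(Add(A, Mul(6, 2)), Mul(A, A)) = Add(Add(A, 12), Pow(A, 2)) = Add(Add(12, A), Pow(A, 2)) = Add(12, A, Pow(A, 2)))
Function('k')(P) = Mul(P, Add(8, Mul(2, P), Mul(4, Pow(P, 2)))) (Function('k')(P) = Mul(P, Add(Add(12, Add(P, P), Pow(Add(P, P), 2)), -4)) = Mul(P, Add(Add(12, Mul(2, P), Pow(Mul(2, P), 2)), -4)) = Mul(P, Add(Add(12, Mul(2, P), Mul(4, Pow(P, 2))), -4)) = Mul(P, Add(8, Mul(2, P), Mul(4, Pow(P, 2)))))
Mul(Function('k')(-26), Pow(r, -1)) = Mul(Mul(2, -26, Add(4, -26, Mul(2, Pow(-26, 2)))), Pow(632, -1)) = Mul(Mul(2, -26, Add(4, -26, Mul(2, 676))), Rational(1, 632)) = Mul(Mul(2, -26, Add(4, -26, 1352)), Rational(1, 632)) = Mul(Mul(2, -26, 1330), Rational(1, 632)) = Mul(-69160, Rational(1, 632)) = Rational(-8645, 79)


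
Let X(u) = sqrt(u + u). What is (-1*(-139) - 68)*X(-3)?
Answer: 71*I*sqrt(6) ≈ 173.91*I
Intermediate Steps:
X(u) = sqrt(2)*sqrt(u) (X(u) = sqrt(2*u) = sqrt(2)*sqrt(u))
(-1*(-139) - 68)*X(-3) = (-1*(-139) - 68)*(sqrt(2)*sqrt(-3)) = (139 - 68)*(sqrt(2)*(I*sqrt(3))) = 71*(I*sqrt(6)) = 71*I*sqrt(6)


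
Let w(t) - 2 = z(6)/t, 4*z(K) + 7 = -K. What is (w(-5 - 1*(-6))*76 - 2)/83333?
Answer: -97/83333 ≈ -0.0011640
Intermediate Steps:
z(K) = -7/4 - K/4 (z(K) = -7/4 + (-K)/4 = -7/4 - K/4)
w(t) = 2 - 13/(4*t) (w(t) = 2 + (-7/4 - ¼*6)/t = 2 + (-7/4 - 3/2)/t = 2 - 13/(4*t))
(w(-5 - 1*(-6))*76 - 2)/83333 = ((2 - 13/(4*(-5 - 1*(-6))))*76 - 2)/83333 = ((2 - 13/(4*(-5 + 6)))*76 - 2)*(1/83333) = ((2 - 13/4/1)*76 - 2)*(1/83333) = ((2 - 13/4*1)*76 - 2)*(1/83333) = ((2 - 13/4)*76 - 2)*(1/83333) = (-5/4*76 - 2)*(1/83333) = (-95 - 2)*(1/83333) = -97*1/83333 = -97/83333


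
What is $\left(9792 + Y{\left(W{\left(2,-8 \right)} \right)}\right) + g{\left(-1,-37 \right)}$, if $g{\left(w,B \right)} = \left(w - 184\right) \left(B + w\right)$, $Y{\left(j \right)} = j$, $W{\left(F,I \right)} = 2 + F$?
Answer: $16826$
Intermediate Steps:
$g{\left(w,B \right)} = \left(-184 + w\right) \left(B + w\right)$
$\left(9792 + Y{\left(W{\left(2,-8 \right)} \right)}\right) + g{\left(-1,-37 \right)} = \left(9792 + \left(2 + 2\right)\right) - \left(-7029 - 1\right) = \left(9792 + 4\right) + \left(1 + 6808 + 184 + 37\right) = 9796 + 7030 = 16826$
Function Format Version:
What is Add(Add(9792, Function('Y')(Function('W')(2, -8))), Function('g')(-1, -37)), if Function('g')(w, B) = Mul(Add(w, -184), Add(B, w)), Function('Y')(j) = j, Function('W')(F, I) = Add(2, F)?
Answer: 16826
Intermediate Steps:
Function('g')(w, B) = Mul(Add(-184, w), Add(B, w))
Add(Add(9792, Function('Y')(Function('W')(2, -8))), Function('g')(-1, -37)) = Add(Add(9792, Add(2, 2)), Add(Pow(-1, 2), Mul(-184, -37), Mul(-184, -1), Mul(-37, -1))) = Add(Add(9792, 4), Add(1, 6808, 184, 37)) = Add(9796, 7030) = 16826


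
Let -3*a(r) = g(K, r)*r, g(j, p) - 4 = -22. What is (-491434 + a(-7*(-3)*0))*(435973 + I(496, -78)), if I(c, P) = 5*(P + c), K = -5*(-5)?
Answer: -215279052342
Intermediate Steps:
K = 25
g(j, p) = -18 (g(j, p) = 4 - 22 = -18)
a(r) = 6*r (a(r) = -(-6)*r = 6*r)
I(c, P) = 5*P + 5*c
(-491434 + a(-7*(-3)*0))*(435973 + I(496, -78)) = (-491434 + 6*(-7*(-3)*0))*(435973 + (5*(-78) + 5*496)) = (-491434 + 6*(21*0))*(435973 + (-390 + 2480)) = (-491434 + 6*0)*(435973 + 2090) = (-491434 + 0)*438063 = -491434*438063 = -215279052342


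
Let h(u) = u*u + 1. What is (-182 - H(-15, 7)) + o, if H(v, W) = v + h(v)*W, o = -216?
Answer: -1965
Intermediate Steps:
h(u) = 1 + u² (h(u) = u² + 1 = 1 + u²)
H(v, W) = v + W*(1 + v²) (H(v, W) = v + (1 + v²)*W = v + W*(1 + v²))
(-182 - H(-15, 7)) + o = (-182 - (-15 + 7*(1 + (-15)²))) - 216 = (-182 - (-15 + 7*(1 + 225))) - 216 = (-182 - (-15 + 7*226)) - 216 = (-182 - (-15 + 1582)) - 216 = (-182 - 1*1567) - 216 = (-182 - 1567) - 216 = -1749 - 216 = -1965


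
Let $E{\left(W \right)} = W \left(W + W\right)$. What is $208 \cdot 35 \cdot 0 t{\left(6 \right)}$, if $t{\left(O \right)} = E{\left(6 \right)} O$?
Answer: $0$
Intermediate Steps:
$E{\left(W \right)} = 2 W^{2}$ ($E{\left(W \right)} = W 2 W = 2 W^{2}$)
$t{\left(O \right)} = 72 O$ ($t{\left(O \right)} = 2 \cdot 6^{2} O = 2 \cdot 36 O = 72 O$)
$208 \cdot 35 \cdot 0 t{\left(6 \right)} = 208 \cdot 35 \cdot 0 \cdot 72 \cdot 6 = 208 \cdot 0 \cdot 432 = 0 \cdot 432 = 0$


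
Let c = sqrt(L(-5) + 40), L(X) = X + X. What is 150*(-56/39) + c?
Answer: -2800/13 + sqrt(30) ≈ -209.91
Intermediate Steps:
L(X) = 2*X
c = sqrt(30) (c = sqrt(2*(-5) + 40) = sqrt(-10 + 40) = sqrt(30) ≈ 5.4772)
150*(-56/39) + c = 150*(-56/39) + sqrt(30) = -2800/13 + sqrt(30)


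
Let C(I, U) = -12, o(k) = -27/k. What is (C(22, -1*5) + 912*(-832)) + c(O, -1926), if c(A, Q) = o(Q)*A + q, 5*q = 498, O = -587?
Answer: -811813953/1070 ≈ -7.5871e+5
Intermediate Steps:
q = 498/5 (q = (⅕)*498 = 498/5 ≈ 99.600)
c(A, Q) = 498/5 - 27*A/Q (c(A, Q) = (-27/Q)*A + 498/5 = -27*A/Q + 498/5 = 498/5 - 27*A/Q)
(C(22, -1*5) + 912*(-832)) + c(O, -1926) = (-12 + 912*(-832)) + (498/5 - 27*(-587)/(-1926)) = (-12 - 758784) + (498/5 - 27*(-587)*(-1/1926)) = -758796 + (498/5 - 1761/214) = -758796 + 97767/1070 = -811813953/1070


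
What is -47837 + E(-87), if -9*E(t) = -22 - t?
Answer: -430598/9 ≈ -47844.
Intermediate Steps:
E(t) = 22/9 + t/9 (E(t) = -(-22 - t)/9 = 22/9 + t/9)
-47837 + E(-87) = -47837 + (22/9 + (1/9)*(-87)) = -47837 + (22/9 - 29/3) = -47837 - 65/9 = -430598/9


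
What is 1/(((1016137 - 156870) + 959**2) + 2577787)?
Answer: 1/4356735 ≈ 2.2953e-7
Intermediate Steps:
1/(((1016137 - 156870) + 959**2) + 2577787) = 1/((859267 + 919681) + 2577787) = 1/(1778948 + 2577787) = 1/4356735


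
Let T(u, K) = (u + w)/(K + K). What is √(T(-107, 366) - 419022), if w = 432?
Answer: I*√56130451557/366 ≈ 647.32*I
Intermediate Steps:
T(u, K) = (432 + u)/(2*K) (T(u, K) = (u + 432)/(K + K) = (432 + u)/((2*K)) = (432 + u)*(1/(2*K)) = (432 + u)/(2*K))
√(T(-107, 366) - 419022) = √((½)*(432 - 107)/366 - 419022) = √((½)*(1/366)*325 - 419022) = √(325/732 - 419022) = √(-306723779/732) = I*√56130451557/366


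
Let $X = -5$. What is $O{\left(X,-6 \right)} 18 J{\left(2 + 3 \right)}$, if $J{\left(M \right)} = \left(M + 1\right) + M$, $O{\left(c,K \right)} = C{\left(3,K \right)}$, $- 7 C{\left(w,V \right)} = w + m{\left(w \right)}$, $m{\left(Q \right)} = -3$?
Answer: $0$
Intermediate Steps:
$C{\left(w,V \right)} = \frac{3}{7} - \frac{w}{7}$ ($C{\left(w,V \right)} = - \frac{w - 3}{7} = - \frac{-3 + w}{7} = \frac{3}{7} - \frac{w}{7}$)
$O{\left(c,K \right)} = 0$ ($O{\left(c,K \right)} = \frac{3}{7} - \frac{3}{7} = 0$)
$J{\left(M \right)} = 1 + 2 M$ ($J{\left(M \right)} = \left(1 + M\right) + M = 1 + 2 M$)
$O{\left(X,-6 \right)} 18 J{\left(2 + 3 \right)} = 0 \cdot 18 \left(1 + 2 \left(2 + 3\right)\right) = 0 \left(1 + 2 \cdot 5\right) = 0 \left(1 + 10\right) = 0 \cdot 11 = 0$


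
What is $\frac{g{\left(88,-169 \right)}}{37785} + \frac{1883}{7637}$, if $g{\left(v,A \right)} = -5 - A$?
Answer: $\frac{10343089}{41223435} \approx 0.2509$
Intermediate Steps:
$\frac{g{\left(88,-169 \right)}}{37785} + \frac{1883}{7637} = \frac{-5 - -169}{37785} + \frac{1883}{7637} = \left(-5 + 169\right) \frac{1}{37785} + 1883 \cdot \frac{1}{7637} = 164 \cdot \frac{1}{37785} + \frac{269}{1091} = \frac{164}{37785} + \frac{269}{1091} = \frac{10343089}{41223435}$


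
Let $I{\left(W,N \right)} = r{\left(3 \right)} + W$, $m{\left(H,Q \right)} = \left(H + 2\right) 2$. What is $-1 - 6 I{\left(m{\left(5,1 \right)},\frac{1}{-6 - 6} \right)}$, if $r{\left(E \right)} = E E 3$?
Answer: $-247$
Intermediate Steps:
$r{\left(E \right)} = 3 E^{2}$ ($r{\left(E \right)} = E^{2} \cdot 3 = 3 E^{2}$)
$m{\left(H,Q \right)} = 4 + 2 H$ ($m{\left(H,Q \right)} = \left(2 + H\right) 2 = 4 + 2 H$)
$I{\left(W,N \right)} = 27 + W$ ($I{\left(W,N \right)} = 3 \cdot 3^{2} + W = 3 \cdot 9 + W = 27 + W$)
$-1 - 6 I{\left(m{\left(5,1 \right)},\frac{1}{-6 - 6} \right)} = -1 - 6 \left(27 + \left(4 + 2 \cdot 5\right)\right) = -1 - 6 \left(27 + \left(4 + 10\right)\right) = -1 - 6 \left(27 + 14\right) = -1 - 246 = -247$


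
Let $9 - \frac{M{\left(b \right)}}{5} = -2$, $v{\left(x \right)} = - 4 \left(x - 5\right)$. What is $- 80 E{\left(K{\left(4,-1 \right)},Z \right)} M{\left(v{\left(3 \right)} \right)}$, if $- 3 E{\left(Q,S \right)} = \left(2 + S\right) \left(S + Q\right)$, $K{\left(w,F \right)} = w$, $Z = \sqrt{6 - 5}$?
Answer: $22000$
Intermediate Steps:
$v{\left(x \right)} = 20 - 4 x$ ($v{\left(x \right)} = - 4 \left(-5 + x\right) = 20 - 4 x$)
$Z = 1$ ($Z = \sqrt{1} = 1$)
$E{\left(Q,S \right)} = - \frac{\left(2 + S\right) \left(Q + S\right)}{3}$ ($E{\left(Q,S \right)} = - \frac{\left(2 + S\right) \left(S + Q\right)}{3} = - \frac{\left(2 + S\right) \left(Q + S\right)}{3}$)
$M{\left(b \right)} = 55$ ($M{\left(b \right)} = 45 - -10 = 45 + 10 = 55$)
$- 80 E{\left(K{\left(4,-1 \right)},Z \right)} M{\left(v{\left(3 \right)} \right)} = - 80 \left(\left(- \frac{2}{3}\right) 4 - \frac{2}{3} - \frac{1^{2}}{3} - \frac{4}{3} \cdot 1\right) 55 = - 80 \left(- \frac{8}{3} - \frac{2}{3} - \frac{1}{3} - \frac{4}{3}\right) 55 = \left(-80\right) \left(-5\right) 55 = 400 \cdot 55 = 22000$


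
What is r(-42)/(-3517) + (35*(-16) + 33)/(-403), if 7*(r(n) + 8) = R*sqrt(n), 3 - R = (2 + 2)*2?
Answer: 59893/45721 + 5*I*sqrt(42)/24619 ≈ 1.31 + 0.0013162*I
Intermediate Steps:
R = -5 (R = 3 - (2 + 2)*2 = 3 - 4*2 = 3 - 1*8 = 3 - 8 = -5)
r(n) = -8 - 5*sqrt(n)/7 (r(n) = -8 + (-5*sqrt(n))/7 = -8 - 5*sqrt(n)/7)
r(-42)/(-3517) + (35*(-16) + 33)/(-403) = (-8 - 5*I*sqrt(42)/7)/(-3517) + (35*(-16) + 33)/(-403) = (-8 - 5*I*sqrt(42)/7)*(-1/3517) + (-560 + 33)*(-1/403) = (-8 - 5*I*sqrt(42)/7)*(-1/3517) - 527*(-1/403) = (8/3517 + 5*I*sqrt(42)/24619) + 17/13 = 59893/45721 + 5*I*sqrt(42)/24619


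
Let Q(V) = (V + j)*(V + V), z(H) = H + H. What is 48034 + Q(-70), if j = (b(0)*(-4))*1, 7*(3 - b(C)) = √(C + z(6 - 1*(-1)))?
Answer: 59514 - 80*√14 ≈ 59215.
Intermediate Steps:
z(H) = 2*H
b(C) = 3 - √(14 + C)/7 (b(C) = 3 - √(C + 2*(6 - 1*(-1)))/7 = 3 - √(C + 2*(6 + 1))/7 = 3 - √(C + 2*7)/7 = 3 - √(C + 14)/7 = 3 - √(14 + C)/7)
j = -12 + 4*√14/7 (j = ((3 - √(14 + 0)/7)*(-4))*1 = ((3 - √14/7)*(-4))*1 = (-12 + 4*√14/7)*1 = -12 + 4*√14/7 ≈ -9.8619)
Q(V) = 2*V*(-12 + V + 4*√14/7) (Q(V) = (V + (-12 + 4*√14/7))*(V + V) = (-12 + V + 4*√14/7)*(2*V) = 2*V*(-12 + V + 4*√14/7))
48034 + Q(-70) = 48034 + (2/7)*(-70)*(-84 + 4*√14 + 7*(-70)) = 48034 + (2/7)*(-70)*(-84 + 4*√14 - 490) = 48034 + (2/7)*(-70)*(-574 + 4*√14) = 48034 + (11480 - 80*√14) = 59514 - 80*√14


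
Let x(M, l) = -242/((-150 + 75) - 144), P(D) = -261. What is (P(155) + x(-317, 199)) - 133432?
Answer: -29278525/219 ≈ -1.3369e+5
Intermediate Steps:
x(M, l) = 242/219 (x(M, l) = -242/(-75 - 144) = -242/(-219) = -242*(-1/219) = 242/219)
(P(155) + x(-317, 199)) - 133432 = (-261 + 242/219) - 133432 = -56917/219 - 133432 = -29278525/219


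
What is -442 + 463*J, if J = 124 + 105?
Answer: 105585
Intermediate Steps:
J = 229
-442 + 463*J = -442 + 463*229 = -442 + 106027 = 105585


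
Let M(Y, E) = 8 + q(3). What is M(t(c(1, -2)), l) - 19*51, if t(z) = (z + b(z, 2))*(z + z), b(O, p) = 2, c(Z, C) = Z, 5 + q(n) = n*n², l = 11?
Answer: -939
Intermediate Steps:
q(n) = -5 + n³ (q(n) = -5 + n*n² = -5 + n³)
t(z) = 2*z*(2 + z) (t(z) = (z + 2)*(z + z) = (2 + z)*(2*z) = 2*z*(2 + z))
M(Y, E) = 30 (M(Y, E) = 8 + (-5 + 3³) = 8 + (-5 + 27) = 8 + 22 = 30)
M(t(c(1, -2)), l) - 19*51 = 30 - 19*51 = 30 - 969 = -939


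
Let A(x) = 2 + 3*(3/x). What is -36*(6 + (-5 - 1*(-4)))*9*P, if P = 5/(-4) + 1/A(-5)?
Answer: -6075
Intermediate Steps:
A(x) = 2 + 9/x
P = 15/4 (P = 5/(-4) + 1/(2 + 9/(-5)) = 5*(-¼) + 1/(2 + 9*(-⅕)) = -5/4 + 1/(2 - 9/5) = -5/4 + 1/(⅕) = -5/4 + 1*5 = -5/4 + 5 = 15/4 ≈ 3.7500)
-36*(6 + (-5 - 1*(-4)))*9*P = -36*(6 + (-5 - 1*(-4)))*9*15/4 = -36*(6 + (-5 + 4))*9*15/4 = -36*(6 - 1)*9*15/4 = -36*5*9*15/4 = -1620*15/4 = -36*675/4 = -6075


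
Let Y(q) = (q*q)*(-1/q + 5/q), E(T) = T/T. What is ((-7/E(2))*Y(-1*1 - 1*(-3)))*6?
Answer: -336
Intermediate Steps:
E(T) = 1
Y(q) = 4*q (Y(q) = q²*(4/q) = 4*q)
((-7/E(2))*Y(-1*1 - 1*(-3)))*6 = ((-7/1)*(4*(-1*1 - 1*(-3))))*6 = ((-7*1)*(4*(-1 + 3)))*6 = -28*2*6 = -7*8*6 = -56*6 = -336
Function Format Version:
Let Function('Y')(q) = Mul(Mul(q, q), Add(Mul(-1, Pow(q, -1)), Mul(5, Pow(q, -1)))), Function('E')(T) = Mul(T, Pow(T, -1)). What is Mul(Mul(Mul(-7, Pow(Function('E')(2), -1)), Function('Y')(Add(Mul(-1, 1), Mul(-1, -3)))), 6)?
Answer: -336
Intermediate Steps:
Function('E')(T) = 1
Function('Y')(q) = Mul(4, q) (Function('Y')(q) = Mul(Pow(q, 2), Mul(4, Pow(q, -1))) = Mul(4, q))
Mul(Mul(Mul(-7, Pow(Function('E')(2), -1)), Function('Y')(Add(Mul(-1, 1), Mul(-1, -3)))), 6) = Mul(Mul(Mul(-7, Pow(1, -1)), Mul(4, Add(Mul(-1, 1), Mul(-1, -3)))), 6) = Mul(Mul(Mul(-7, 1), Mul(4, Add(-1, 3))), 6) = Mul(Mul(-7, Mul(4, 2)), 6) = Mul(Mul(-7, 8), 6) = Mul(-56, 6) = -336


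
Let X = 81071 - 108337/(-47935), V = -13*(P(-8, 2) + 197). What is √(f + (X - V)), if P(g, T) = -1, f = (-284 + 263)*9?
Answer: √191707662425845/47935 ≈ 288.85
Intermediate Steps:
f = -189 (f = -21*9 = -189)
V = -2548 (V = -13*(-1 + 197) = -13*196 = -2548)
X = 3886246722/47935 (X = 81071 - 108337*(-1/47935) = 81071 + 108337/47935 = 3886246722/47935 ≈ 81073.)
√(f + (X - V)) = √(-189 + (3886246722/47935 - 1*(-2548))) = √(-189 + (3886246722/47935 + 2548)) = √(-189 + 4008385102/47935) = √(3999325387/47935) = √191707662425845/47935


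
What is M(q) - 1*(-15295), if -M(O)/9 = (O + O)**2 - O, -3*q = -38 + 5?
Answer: 11038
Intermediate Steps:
q = 11 (q = -(-38 + 5)/3 = -1/3*(-33) = 11)
M(O) = -36*O**2 + 9*O (M(O) = -9*((O + O)**2 - O) = -9*((2*O)**2 - O) = -9*(4*O**2 - O) = -9*(-O + 4*O**2) = -36*O**2 + 9*O)
M(q) - 1*(-15295) = 9*11*(1 - 4*11) - 1*(-15295) = 9*11*(1 - 44) + 15295 = 9*11*(-43) + 15295 = -4257 + 15295 = 11038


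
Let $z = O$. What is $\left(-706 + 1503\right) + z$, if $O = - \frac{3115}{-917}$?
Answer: $\frac{104852}{131} \approx 800.4$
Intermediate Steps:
$O = \frac{445}{131}$ ($O = \left(-3115\right) \left(- \frac{1}{917}\right) = \frac{445}{131} \approx 3.3969$)
$z = \frac{445}{131} \approx 3.3969$
$\left(-706 + 1503\right) + z = \left(-706 + 1503\right) + \frac{445}{131} = 797 + \frac{445}{131} = \frac{104852}{131}$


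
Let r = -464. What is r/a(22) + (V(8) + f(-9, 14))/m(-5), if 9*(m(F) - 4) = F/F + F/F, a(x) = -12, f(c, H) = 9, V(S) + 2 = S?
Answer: 4813/114 ≈ 42.219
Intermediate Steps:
V(S) = -2 + S
m(F) = 38/9 (m(F) = 4 + (F/F + F/F)/9 = 4 + (1 + 1)/9 = 4 + (1/9)*2 = 4 + 2/9 = 38/9)
r/a(22) + (V(8) + f(-9, 14))/m(-5) = -464/(-12) + ((-2 + 8) + 9)/(38/9) = -464*(-1/12) + (6 + 9)*(9/38) = 116/3 + 15*(9/38) = 116/3 + 135/38 = 4813/114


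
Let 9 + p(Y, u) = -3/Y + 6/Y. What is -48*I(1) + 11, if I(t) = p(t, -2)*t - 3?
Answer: 443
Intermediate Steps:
p(Y, u) = -9 + 3/Y (p(Y, u) = -9 + (-3/Y + 6/Y) = -9 + 3/Y)
I(t) = -3 + t*(-9 + 3/t) (I(t) = (-9 + 3/t)*t - 3 = t*(-9 + 3/t) - 3 = -3 + t*(-9 + 3/t))
-48*I(1) + 11 = -(-432) + 11 = -48*(-9) + 11 = 432 + 11 = 443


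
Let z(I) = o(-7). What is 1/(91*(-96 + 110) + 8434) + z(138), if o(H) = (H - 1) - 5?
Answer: -126203/9708 ≈ -13.000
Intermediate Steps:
o(H) = -6 + H (o(H) = (-1 + H) - 5 = -6 + H)
z(I) = -13 (z(I) = -6 - 7 = -13)
1/(91*(-96 + 110) + 8434) + z(138) = 1/(91*(-96 + 110) + 8434) - 13 = 1/(91*14 + 8434) - 13 = 1/(1274 + 8434) - 13 = 1/9708 - 13 = -126203/9708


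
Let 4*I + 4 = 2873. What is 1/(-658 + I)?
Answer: 4/237 ≈ 0.016878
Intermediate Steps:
I = 2869/4 (I = -1 + (1/4)*2873 = -1 + 2873/4 = 2869/4 ≈ 717.25)
1/(-658 + I) = 1/(-658 + 2869/4) = 1/(237/4) = 4/237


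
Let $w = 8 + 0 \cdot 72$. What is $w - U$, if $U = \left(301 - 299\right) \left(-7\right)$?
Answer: $22$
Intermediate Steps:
$w = 8$ ($w = 8 + 0 = 8$)
$U = -14$ ($U = 2 \left(-7\right) = -14$)
$w - U = 8 - -14 = 8 + 14 = 22$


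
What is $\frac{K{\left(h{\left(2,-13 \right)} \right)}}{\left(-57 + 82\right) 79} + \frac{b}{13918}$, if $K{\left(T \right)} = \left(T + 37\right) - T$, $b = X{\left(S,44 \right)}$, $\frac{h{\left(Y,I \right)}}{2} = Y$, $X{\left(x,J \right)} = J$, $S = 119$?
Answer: $\frac{300933}{13744025} \approx 0.021896$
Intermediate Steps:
$h{\left(Y,I \right)} = 2 Y$
$b = 44$
$K{\left(T \right)} = 37$ ($K{\left(T \right)} = \left(37 + T\right) - T = 37$)
$\frac{K{\left(h{\left(2,-13 \right)} \right)}}{\left(-57 + 82\right) 79} + \frac{b}{13918} = \frac{37}{\left(-57 + 82\right) 79} + \frac{44}{13918} = \frac{37}{25 \cdot 79} + 44 \cdot \frac{1}{13918} = \frac{37}{1975} + \frac{22}{6959} = \frac{300933}{13744025}$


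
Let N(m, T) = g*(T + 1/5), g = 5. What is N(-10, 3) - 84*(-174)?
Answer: 14632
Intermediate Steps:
N(m, T) = 1 + 5*T (N(m, T) = 5*(T + 1/5) = 5*(T + ⅕) = 5*(⅕ + T) = 1 + 5*T)
N(-10, 3) - 84*(-174) = (1 + 5*3) - 84*(-174) = (1 + 15) + 14616 = 16 + 14616 = 14632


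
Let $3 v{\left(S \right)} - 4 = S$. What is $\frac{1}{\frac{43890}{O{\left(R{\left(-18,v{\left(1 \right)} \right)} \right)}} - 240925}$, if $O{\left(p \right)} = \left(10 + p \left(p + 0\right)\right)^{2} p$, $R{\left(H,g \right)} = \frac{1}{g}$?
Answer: $- \frac{9583}{2302253025} \approx -4.1624 \cdot 10^{-6}$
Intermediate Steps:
$v{\left(S \right)} = \frac{4}{3} + \frac{S}{3}$
$O{\left(p \right)} = p \left(10 + p^{2}\right)^{2}$ ($O{\left(p \right)} = \left(10 + p p\right)^{2} p = \left(10 + p^{2}\right)^{2} p = p \left(10 + p^{2}\right)^{2}$)
$\frac{1}{\frac{43890}{O{\left(R{\left(-18,v{\left(1 \right)} \right)} \right)}} - 240925} = \frac{1}{\frac{43890}{\frac{1}{\frac{4}{3} + \frac{1}{3} \cdot 1} \left(10 + \left(\frac{1}{\frac{4}{3} + \frac{1}{3} \cdot 1}\right)^{2}\right)^{2}} - 240925} = \frac{1}{\frac{43890}{\frac{1}{\frac{4}{3} + \frac{1}{3}} \left(10 + \left(\frac{1}{\frac{4}{3} + \frac{1}{3}}\right)^{2}\right)^{2}} - 240925} = \frac{1}{\frac{43890}{\frac{1}{\frac{5}{3}} \left(10 + \left(\frac{1}{\frac{5}{3}}\right)^{2}\right)^{2}} - 240925} = \frac{1}{\frac{43890}{\frac{3}{5} \left(10 + \left(\frac{3}{5}\right)^{2}\right)^{2}} - 240925} = \frac{1}{\frac{43890}{\frac{3}{5} \left(10 + \frac{9}{25}\right)^{2}} - 240925} = \frac{1}{\frac{43890}{\frac{3}{5} \left(\frac{259}{25}\right)^{2}} - 240925} = \frac{1}{\frac{43890}{\frac{3}{5} \cdot \frac{67081}{625}} - 240925} = \frac{1}{\frac{43890}{\frac{201243}{3125}} - 240925} = \frac{1}{43890 \cdot \frac{3125}{201243} - 240925} = \frac{1}{\frac{6531250}{9583} - 240925} = \frac{1}{- \frac{2302253025}{9583}} = - \frac{9583}{2302253025}$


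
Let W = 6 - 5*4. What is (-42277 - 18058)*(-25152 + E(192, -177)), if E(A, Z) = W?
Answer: 1518390610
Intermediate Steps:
W = -14 (W = 6 - 20 = -14)
E(A, Z) = -14
(-42277 - 18058)*(-25152 + E(192, -177)) = (-42277 - 18058)*(-25152 - 14) = -60335*(-25166) = 1518390610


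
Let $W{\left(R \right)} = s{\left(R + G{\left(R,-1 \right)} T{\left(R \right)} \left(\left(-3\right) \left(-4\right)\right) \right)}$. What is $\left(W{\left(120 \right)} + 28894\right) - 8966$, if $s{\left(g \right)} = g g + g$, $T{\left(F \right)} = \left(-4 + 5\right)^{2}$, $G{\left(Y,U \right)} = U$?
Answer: $31700$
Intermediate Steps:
$T{\left(F \right)} = 1$ ($T{\left(F \right)} = 1^{2} = 1$)
$s{\left(g \right)} = g + g^{2}$ ($s{\left(g \right)} = g^{2} + g = g + g^{2}$)
$W{\left(R \right)} = \left(-12 + R\right) \left(-11 + R\right)$ ($W{\left(R \right)} = \left(R + \left(-1\right) 1 \left(\left(-3\right) \left(-4\right)\right)\right) \left(1 + \left(R + \left(-1\right) 1 \left(\left(-3\right) \left(-4\right)\right)\right)\right) = \left(R - 12\right) \left(1 + \left(R - 12\right)\right) = \left(-12 + R\right) \left(1 + \left(-12 + R\right)\right) = \left(-12 + R\right) \left(-11 + R\right)$)
$\left(W{\left(120 \right)} + 28894\right) - 8966 = \left(\left(-12 + 120\right) \left(-11 + 120\right) + 28894\right) - 8966 = \left(108 \cdot 109 + 28894\right) - 8966 = \left(11772 + 28894\right) - 8966 = 40666 - 8966 = 31700$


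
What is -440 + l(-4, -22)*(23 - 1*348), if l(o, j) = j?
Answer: 6710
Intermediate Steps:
-440 + l(-4, -22)*(23 - 1*348) = -440 - 22*(23 - 1*348) = -440 - 22*(23 - 348) = -440 - 22*(-325) = -440 + 7150 = 6710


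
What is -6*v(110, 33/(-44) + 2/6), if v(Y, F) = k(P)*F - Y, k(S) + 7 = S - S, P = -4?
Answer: 1285/2 ≈ 642.50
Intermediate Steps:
k(S) = -7 (k(S) = -7 + (S - S) = -7 + 0 = -7)
v(Y, F) = -Y - 7*F (v(Y, F) = -7*F - Y = -Y - 7*F)
-6*v(110, 33/(-44) + 2/6) = -6*(-1*110 - 7*(33/(-44) + 2/6)) = -6*(-110 - 7*(33*(-1/44) + 2*(⅙))) = -6*(-110 - 7*(-¾ + ⅓)) = -6*(-110 - 7*(-5/12)) = -6*(-110 + 35/12) = -6*(-1285/12) = 1285/2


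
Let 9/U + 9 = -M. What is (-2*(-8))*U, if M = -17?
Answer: 18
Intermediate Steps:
U = 9/8 (U = 9/(-9 - 1*(-17)) = 9/(-9 + 17) = 9/8 ≈ 1.1250)
(-2*(-8))*U = -2*(-8)*(9/8) = 16*(9/8) = 18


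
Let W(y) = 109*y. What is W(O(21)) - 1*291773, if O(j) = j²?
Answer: -243704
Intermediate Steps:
W(O(21)) - 1*291773 = 109*21² - 1*291773 = 109*441 - 291773 = 48069 - 291773 = -243704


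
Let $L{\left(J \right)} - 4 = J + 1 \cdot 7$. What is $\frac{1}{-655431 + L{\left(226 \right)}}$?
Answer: $- \frac{1}{655194} \approx -1.5263 \cdot 10^{-6}$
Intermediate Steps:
$L{\left(J \right)} = 11 + J$ ($L{\left(J \right)} = 4 + \left(J + 1 \cdot 7\right) = 4 + \left(J + 7\right) = 4 + \left(7 + J\right) = 11 + J$)
$\frac{1}{-655431 + L{\left(226 \right)}} = \frac{1}{-655431 + \left(11 + 226\right)} = \frac{1}{-655431 + 237} = \frac{1}{-655194} = - \frac{1}{655194}$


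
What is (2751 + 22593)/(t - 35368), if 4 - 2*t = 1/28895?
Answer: -488209920/681267047 ≈ -0.71662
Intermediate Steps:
t = 115579/57790 (t = 2 - ½/28895 = 2 - ½*1/28895 = 2 - 1/57790 = 115579/57790 ≈ 2.0000)
(2751 + 22593)/(t - 35368) = (2751 + 22593)/(115579/57790 - 35368) = 25344/(-2043801141/57790) = 25344*(-57790/2043801141) = -488209920/681267047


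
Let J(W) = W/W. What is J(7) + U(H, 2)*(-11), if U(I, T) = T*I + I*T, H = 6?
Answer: -263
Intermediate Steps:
U(I, T) = 2*I*T (U(I, T) = I*T + I*T = 2*I*T)
J(W) = 1
J(7) + U(H, 2)*(-11) = 1 + (2*6*2)*(-11) = 1 + 24*(-11) = 1 - 264 = -263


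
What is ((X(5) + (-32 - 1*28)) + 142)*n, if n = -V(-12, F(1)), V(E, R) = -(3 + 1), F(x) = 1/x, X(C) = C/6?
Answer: 994/3 ≈ 331.33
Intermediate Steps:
X(C) = C/6 (X(C) = C*(⅙) = C/6)
F(x) = 1/x
V(E, R) = -4 (V(E, R) = -1*4 = -4)
n = 4 (n = -1*(-4) = 4)
((X(5) + (-32 - 1*28)) + 142)*n = (((⅙)*5 + (-32 - 1*28)) + 142)*4 = ((⅚ + (-32 - 28)) + 142)*4 = ((⅚ - 60) + 142)*4 = (-355/6 + 142)*4 = (497/6)*4 = 994/3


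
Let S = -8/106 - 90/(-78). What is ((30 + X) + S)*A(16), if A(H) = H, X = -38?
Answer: -76304/689 ≈ -110.75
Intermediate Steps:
S = 743/689 (S = -8*1/106 - 90*(-1/78) = -4/53 + 15/13 = 743/689 ≈ 1.0784)
((30 + X) + S)*A(16) = ((30 - 38) + 743/689)*16 = (-8 + 743/689)*16 = -4769/689*16 = -76304/689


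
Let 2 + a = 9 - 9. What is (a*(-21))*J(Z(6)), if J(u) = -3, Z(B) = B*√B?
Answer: -126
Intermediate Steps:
Z(B) = B^(3/2)
a = -2 (a = -2 + (9 - 9) = -2 + 0 = -2)
(a*(-21))*J(Z(6)) = -2*(-21)*(-3) = 42*(-3) = -126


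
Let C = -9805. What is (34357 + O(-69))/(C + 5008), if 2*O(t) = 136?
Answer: -3825/533 ≈ -7.1764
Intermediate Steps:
O(t) = 68 (O(t) = (½)*136 = 68)
(34357 + O(-69))/(C + 5008) = (34357 + 68)/(-9805 + 5008) = 34425/(-4797) = 34425*(-1/4797) = -3825/533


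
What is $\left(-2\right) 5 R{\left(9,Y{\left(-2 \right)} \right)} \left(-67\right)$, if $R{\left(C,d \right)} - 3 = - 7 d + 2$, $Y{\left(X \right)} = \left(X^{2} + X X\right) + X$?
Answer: $-24790$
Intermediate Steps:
$Y{\left(X \right)} = X + 2 X^{2}$ ($Y{\left(X \right)} = \left(X^{2} + X^{2}\right) + X = 2 X^{2} + X = X + 2 X^{2}$)
$R{\left(C,d \right)} = 5 - 7 d$ ($R{\left(C,d \right)} = 3 - \left(-2 + 7 d\right) = 5 - 7 d$)
$\left(-2\right) 5 R{\left(9,Y{\left(-2 \right)} \right)} \left(-67\right) = \left(-2\right) 5 \left(5 - 7 \left(- 2 \left(1 + 2 \left(-2\right)\right)\right)\right) \left(-67\right) = - 10 \left(5 - 7 \left(- 2 \left(1 - 4\right)\right)\right) \left(-67\right) = - 10 \left(5 - 7 \left(\left(-2\right) \left(-3\right)\right)\right) \left(-67\right) = - 10 \left(5 - 42\right) \left(-67\right) = \left(-10\right) \left(-37\right) \left(-67\right) = 370 \left(-67\right) = -24790$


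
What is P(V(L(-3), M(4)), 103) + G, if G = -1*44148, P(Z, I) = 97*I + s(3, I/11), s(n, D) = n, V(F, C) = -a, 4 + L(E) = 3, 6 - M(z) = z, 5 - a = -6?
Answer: -34154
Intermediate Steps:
a = 11 (a = 5 - 1*(-6) = 5 + 6 = 11)
M(z) = 6 - z
L(E) = -1 (L(E) = -4 + 3 = -1)
V(F, C) = -11 (V(F, C) = -1*11 = -11)
P(Z, I) = 3 + 97*I (P(Z, I) = 97*I + 3 = 3 + 97*I)
G = -44148
P(V(L(-3), M(4)), 103) + G = (3 + 97*103) - 44148 = (3 + 9991) - 44148 = 9994 - 44148 = -34154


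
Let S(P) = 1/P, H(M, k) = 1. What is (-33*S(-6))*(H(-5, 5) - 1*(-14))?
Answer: 165/2 ≈ 82.500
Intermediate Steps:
(-33*S(-6))*(H(-5, 5) - 1*(-14)) = (-33/(-6))*(1 - 1*(-14)) = (-33*(-⅙))*(1 + 14) = (11/2)*15 = 165/2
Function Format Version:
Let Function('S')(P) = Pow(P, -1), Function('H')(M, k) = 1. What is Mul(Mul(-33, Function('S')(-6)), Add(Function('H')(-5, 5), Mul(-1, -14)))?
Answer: Rational(165, 2) ≈ 82.500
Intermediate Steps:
Mul(Mul(-33, Function('S')(-6)), Add(Function('H')(-5, 5), Mul(-1, -14))) = Mul(Mul(-33, Pow(-6, -1)), Add(1, Mul(-1, -14))) = Mul(Mul(-33, Rational(-1, 6)), Add(1, 14)) = Mul(Rational(11, 2), 15) = Rational(165, 2)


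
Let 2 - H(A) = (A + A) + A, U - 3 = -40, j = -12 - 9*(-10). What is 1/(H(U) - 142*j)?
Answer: -1/10963 ≈ -9.1216e-5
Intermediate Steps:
j = 78 (j = -12 + 90 = 78)
U = -37 (U = 3 - 40 = -37)
H(A) = 2 - 3*A (H(A) = 2 - ((A + A) + A) = 2 - (2*A + A) = 2 - 3*A)
1/(H(U) - 142*j) = 1/((2 - 3*(-37)) - 142*78) = 1/((2 + 111) - 11076) = 1/(113 - 11076) = 1/(-10963) = -1/10963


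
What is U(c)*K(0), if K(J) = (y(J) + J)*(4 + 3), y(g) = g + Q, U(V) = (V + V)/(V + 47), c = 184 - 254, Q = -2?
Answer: -1960/23 ≈ -85.217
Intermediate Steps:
c = -70
U(V) = 2*V/(47 + V) (U(V) = (2*V)/(47 + V) = 2*V/(47 + V))
y(g) = -2 + g (y(g) = g - 2 = -2 + g)
K(J) = -14 + 14*J (K(J) = ((-2 + J) + J)*(4 + 3) = (-2 + 2*J)*7 = -14 + 14*J)
U(c)*K(0) = (2*(-70)/(47 - 70))*(-14 + 14*0) = (2*(-70)/(-23))*(-14 + 0) = (2*(-70)*(-1/23))*(-14) = (140/23)*(-14) = -1960/23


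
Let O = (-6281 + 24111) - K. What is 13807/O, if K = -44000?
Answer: 13807/61830 ≈ 0.22331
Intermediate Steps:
O = 61830 (O = (-6281 + 24111) - 1*(-44000) = 17830 + 44000 = 61830)
13807/O = 13807/61830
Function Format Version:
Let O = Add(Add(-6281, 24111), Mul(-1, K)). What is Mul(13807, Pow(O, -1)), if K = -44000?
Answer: Rational(13807, 61830) ≈ 0.22331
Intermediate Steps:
O = 61830 (O = Add(Add(-6281, 24111), Mul(-1, -44000)) = Add(17830, 44000) = 61830)
Mul(13807, Pow(O, -1)) = Mul(13807, Pow(61830, -1)) = Mul(13807, Rational(1, 61830)) = Rational(13807, 61830)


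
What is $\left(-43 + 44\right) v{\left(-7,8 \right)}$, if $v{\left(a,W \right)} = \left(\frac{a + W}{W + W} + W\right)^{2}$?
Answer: $\frac{16641}{256} \approx 65.004$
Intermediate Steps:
$v{\left(a,W \right)} = \left(W + \frac{W + a}{2 W}\right)^{2}$ ($v{\left(a,W \right)} = \left(\frac{W + a}{2 W} + W\right)^{2} = \left(W + \frac{W + a}{2 W}\right)^{2}$)
$\left(-43 + 44\right) v{\left(-7,8 \right)} = \left(-43 + 44\right) \frac{\left(8 - 7 + 2 \cdot 8^{2}\right)^{2}}{4 \cdot 64} = 1 \cdot \frac{1}{4} \cdot \frac{1}{64} \left(8 - 7 + 2 \cdot 64\right)^{2} = 1 \cdot \frac{1}{4} \cdot \frac{1}{64} \left(8 - 7 + 128\right)^{2} = 1 \cdot \frac{1}{4} \cdot \frac{1}{64} \cdot 129^{2} = 1 \cdot \frac{1}{4} \cdot \frac{1}{64} \cdot 16641 = 1 \cdot \frac{16641}{256} = \frac{16641}{256}$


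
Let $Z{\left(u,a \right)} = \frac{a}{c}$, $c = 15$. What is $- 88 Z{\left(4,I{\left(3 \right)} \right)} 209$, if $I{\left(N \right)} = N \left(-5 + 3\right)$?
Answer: $\frac{36784}{5} \approx 7356.8$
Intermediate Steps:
$I{\left(N \right)} = - 2 N$ ($I{\left(N \right)} = N \left(-2\right) = - 2 N$)
$Z{\left(u,a \right)} = \frac{a}{15}$
$- 88 Z{\left(4,I{\left(3 \right)} \right)} 209 = - 88 \frac{\left(-2\right) 3}{15} \cdot 209 = - 88 \cdot \frac{1}{15} \left(-6\right) 209 = \left(-88\right) \left(- \frac{2}{5}\right) 209 = \frac{176}{5} \cdot 209 = \frac{36784}{5}$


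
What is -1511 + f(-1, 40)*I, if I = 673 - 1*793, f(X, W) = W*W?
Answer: -193511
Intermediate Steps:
f(X, W) = W**2
I = -120 (I = 673 - 793 = -120)
-1511 + f(-1, 40)*I = -1511 + 40**2*(-120) = -1511 + 1600*(-120) = -1511 - 192000 = -193511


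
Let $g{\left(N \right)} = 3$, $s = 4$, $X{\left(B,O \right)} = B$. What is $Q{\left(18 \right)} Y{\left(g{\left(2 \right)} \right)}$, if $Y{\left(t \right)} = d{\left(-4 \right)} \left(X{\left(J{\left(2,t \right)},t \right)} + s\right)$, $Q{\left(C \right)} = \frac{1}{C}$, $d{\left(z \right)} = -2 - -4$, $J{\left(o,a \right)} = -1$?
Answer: $\frac{1}{3} \approx 0.33333$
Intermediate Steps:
$d{\left(z \right)} = 2$ ($d{\left(z \right)} = -2 + 4 = 2$)
$Y{\left(t \right)} = 6$ ($Y{\left(t \right)} = 2 \left(-1 + 4\right) = 2 \cdot 3 = 6$)
$Q{\left(18 \right)} Y{\left(g{\left(2 \right)} \right)} = \frac{1}{18} \cdot 6 = \frac{1}{3}$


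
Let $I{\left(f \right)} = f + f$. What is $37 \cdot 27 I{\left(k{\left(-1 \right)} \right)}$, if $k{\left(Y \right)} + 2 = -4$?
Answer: $-11988$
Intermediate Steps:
$k{\left(Y \right)} = -6$ ($k{\left(Y \right)} = -2 - 4 = -6$)
$I{\left(f \right)} = 2 f$
$37 \cdot 27 I{\left(k{\left(-1 \right)} \right)} = 37 \cdot 27 \cdot 2 \left(-6\right) = 999 \left(-12\right) = -11988$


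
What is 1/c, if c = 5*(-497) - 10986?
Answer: -1/13471 ≈ -7.4234e-5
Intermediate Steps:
c = -13471 (c = -2485 - 10986 = -13471)
1/c = 1/(-13471) = -1/13471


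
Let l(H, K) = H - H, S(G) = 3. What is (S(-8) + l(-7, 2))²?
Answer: 9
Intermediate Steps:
l(H, K) = 0
(S(-8) + l(-7, 2))² = (3 + 0)² = 3² = 9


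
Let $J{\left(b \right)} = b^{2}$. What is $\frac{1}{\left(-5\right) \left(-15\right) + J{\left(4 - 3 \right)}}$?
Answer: $\frac{1}{76} \approx 0.013158$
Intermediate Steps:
$\frac{1}{\left(-5\right) \left(-15\right) + J{\left(4 - 3 \right)}} = \frac{1}{\left(-5\right) \left(-15\right) + \left(4 - 3\right)^{2}} = \frac{1}{75 + \left(4 - 3\right)^{2}} = \frac{1}{75 + 1^{2}} = \frac{1}{75 + 1} = \frac{1}{76}$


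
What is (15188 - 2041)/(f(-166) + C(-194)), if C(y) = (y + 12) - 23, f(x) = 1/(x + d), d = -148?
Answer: -4128158/64371 ≈ -64.131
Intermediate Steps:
f(x) = 1/(-148 + x) (f(x) = 1/(x - 148) = 1/(-148 + x))
C(y) = -11 + y (C(y) = (12 + y) - 23 = -11 + y)
(15188 - 2041)/(f(-166) + C(-194)) = (15188 - 2041)/(1/(-148 - 166) + (-11 - 194)) = 13147/(1/(-314) - 205) = 13147/(-1/314 - 205) = 13147/(-64371/314) = 13147*(-314/64371) = -4128158/64371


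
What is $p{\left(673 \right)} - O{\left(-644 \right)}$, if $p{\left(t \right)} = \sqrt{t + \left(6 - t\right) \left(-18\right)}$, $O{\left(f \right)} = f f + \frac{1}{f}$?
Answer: $- \frac{267089983}{644} + \sqrt{12679} \approx -4.1462 \cdot 10^{5}$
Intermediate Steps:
$O{\left(f \right)} = \frac{1}{f} + f^{2}$ ($O{\left(f \right)} = f^{2} + \frac{1}{f} = \frac{1}{f} + f^{2}$)
$p{\left(t \right)} = \sqrt{-108 + 19 t}$ ($p{\left(t \right)} = \sqrt{t + \left(-108 + 18 t\right)} = \sqrt{-108 + 19 t}$)
$p{\left(673 \right)} - O{\left(-644 \right)} = \sqrt{-108 + 19 \cdot 673} - \frac{1 + \left(-644\right)^{3}}{-644} = \sqrt{-108 + 12787} - - \frac{1 - 267089984}{644} = \sqrt{12679} - \left(- \frac{1}{644}\right) \left(-267089983\right) = \sqrt{12679} - \frac{267089983}{644} = - \frac{267089983}{644} + \sqrt{12679}$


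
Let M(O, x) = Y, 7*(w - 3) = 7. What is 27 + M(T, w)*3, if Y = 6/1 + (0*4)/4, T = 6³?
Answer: 45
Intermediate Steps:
w = 4 (w = 3 + (⅐)*7 = 3 + 1 = 4)
T = 216
Y = 6 (Y = 6*1 + 0*(¼) = 6 + 0 = 6)
M(O, x) = 6
27 + M(T, w)*3 = 27 + 6*3 = 27 + 18 = 45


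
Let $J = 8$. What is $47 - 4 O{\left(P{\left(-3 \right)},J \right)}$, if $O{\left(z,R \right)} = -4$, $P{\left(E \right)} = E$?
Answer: $63$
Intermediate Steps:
$47 - 4 O{\left(P{\left(-3 \right)},J \right)} = 47 - -16 = 47 + 16 = 63$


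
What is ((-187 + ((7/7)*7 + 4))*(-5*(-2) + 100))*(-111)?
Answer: 2148960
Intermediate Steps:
((-187 + ((7/7)*7 + 4))*(-5*(-2) + 100))*(-111) = ((-187 + ((7*(1/7))*7 + 4))*(10 + 100))*(-111) = ((-187 + (1*7 + 4))*110)*(-111) = ((-187 + (7 + 4))*110)*(-111) = ((-187 + 11)*110)*(-111) = -176*110*(-111) = -19360*(-111) = 2148960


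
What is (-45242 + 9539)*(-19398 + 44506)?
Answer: -896430924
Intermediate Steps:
(-45242 + 9539)*(-19398 + 44506) = -35703*25108 = -896430924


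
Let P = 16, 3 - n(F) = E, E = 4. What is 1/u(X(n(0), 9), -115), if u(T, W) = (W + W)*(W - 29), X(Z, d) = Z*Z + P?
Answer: 1/33120 ≈ 3.0193e-5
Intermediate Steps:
n(F) = -1 (n(F) = 3 - 1*4 = 3 - 4 = -1)
X(Z, d) = 16 + Z**2 (X(Z, d) = Z*Z + 16 = Z**2 + 16 = 16 + Z**2)
u(T, W) = 2*W*(-29 + W) (u(T, W) = (2*W)*(-29 + W) = 2*W*(-29 + W))
1/u(X(n(0), 9), -115) = 1/(2*(-115)*(-29 - 115)) = 1/(2*(-115)*(-144)) = 1/33120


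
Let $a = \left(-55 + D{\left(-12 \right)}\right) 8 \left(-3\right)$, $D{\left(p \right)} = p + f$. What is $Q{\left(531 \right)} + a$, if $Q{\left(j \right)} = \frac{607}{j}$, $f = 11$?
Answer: $\frac{714271}{531} \approx 1345.1$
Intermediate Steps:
$D{\left(p \right)} = 11 + p$ ($D{\left(p \right)} = p + 11 = 11 + p$)
$a = 1344$ ($a = \left(-55 + \left(11 - 12\right)\right) 8 \left(-3\right) = \left(-55 - 1\right) \left(-24\right) = \left(-56\right) \left(-24\right) = 1344$)
$Q{\left(531 \right)} + a = \frac{607}{531} + 1344 = \frac{714271}{531}$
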